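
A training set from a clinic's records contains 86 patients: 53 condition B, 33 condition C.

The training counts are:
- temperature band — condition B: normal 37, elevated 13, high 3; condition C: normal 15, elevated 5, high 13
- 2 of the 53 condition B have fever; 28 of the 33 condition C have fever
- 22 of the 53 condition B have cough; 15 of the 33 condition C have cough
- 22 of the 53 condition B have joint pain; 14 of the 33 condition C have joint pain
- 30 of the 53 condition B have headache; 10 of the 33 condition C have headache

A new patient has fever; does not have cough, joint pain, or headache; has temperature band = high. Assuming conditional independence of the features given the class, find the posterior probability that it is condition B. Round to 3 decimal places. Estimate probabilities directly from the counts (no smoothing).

0.007

condition B: (53/86) × (3/53) × (2/53) × (31/53) × (31/53) × (23/53) ≈ 0.000195434
condition C: (33/86) × (13/33) × (28/33) × (18/33) × (19/33) × (23/33) ≈ 0.0280738
P(condition B | x) = 0.000195434 / 0.028269234 ≈ 0.007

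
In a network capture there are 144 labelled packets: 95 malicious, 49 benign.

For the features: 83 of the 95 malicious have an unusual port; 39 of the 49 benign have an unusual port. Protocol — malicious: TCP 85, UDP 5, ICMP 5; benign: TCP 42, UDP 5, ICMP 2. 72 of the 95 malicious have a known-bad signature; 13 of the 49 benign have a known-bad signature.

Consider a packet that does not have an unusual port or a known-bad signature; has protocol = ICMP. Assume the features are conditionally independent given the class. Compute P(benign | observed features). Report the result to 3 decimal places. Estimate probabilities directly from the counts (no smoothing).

malicious: (95/144) × (12/95) × (5/95) × (23/95) ≈ 0.00106187
benign: (49/144) × (10/49) × (2/49) × (36/49) ≈ 0.00208247
P(benign | x) = 0.00208247 / 0.00314434 ≈ 0.662

0.662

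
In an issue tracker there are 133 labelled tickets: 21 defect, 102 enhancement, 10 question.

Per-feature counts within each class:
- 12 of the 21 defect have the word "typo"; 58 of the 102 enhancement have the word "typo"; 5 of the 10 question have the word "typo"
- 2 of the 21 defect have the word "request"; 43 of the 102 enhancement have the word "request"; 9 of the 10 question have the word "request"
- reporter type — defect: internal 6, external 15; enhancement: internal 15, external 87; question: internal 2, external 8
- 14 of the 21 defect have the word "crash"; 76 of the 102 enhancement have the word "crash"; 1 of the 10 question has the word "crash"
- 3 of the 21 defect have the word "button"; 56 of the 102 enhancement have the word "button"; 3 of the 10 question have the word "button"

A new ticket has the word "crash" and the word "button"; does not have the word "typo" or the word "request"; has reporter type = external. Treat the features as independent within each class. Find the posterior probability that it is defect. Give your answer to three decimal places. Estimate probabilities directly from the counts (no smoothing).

0.059

defect: (21/133) × (9/21) × (19/21) × (15/21) × (14/21) × (3/21) ≈ 0.00416493
enhancement: (102/133) × (44/102) × (59/102) × (87/102) × (76/102) × (56/102) ≈ 0.0667687
question: (10/133) × (5/10) × (1/10) × (8/10) × (1/10) × (3/10) ≈ 0.0000902256
P(defect | x) = 0.00416493 / 0.0710238556 ≈ 0.059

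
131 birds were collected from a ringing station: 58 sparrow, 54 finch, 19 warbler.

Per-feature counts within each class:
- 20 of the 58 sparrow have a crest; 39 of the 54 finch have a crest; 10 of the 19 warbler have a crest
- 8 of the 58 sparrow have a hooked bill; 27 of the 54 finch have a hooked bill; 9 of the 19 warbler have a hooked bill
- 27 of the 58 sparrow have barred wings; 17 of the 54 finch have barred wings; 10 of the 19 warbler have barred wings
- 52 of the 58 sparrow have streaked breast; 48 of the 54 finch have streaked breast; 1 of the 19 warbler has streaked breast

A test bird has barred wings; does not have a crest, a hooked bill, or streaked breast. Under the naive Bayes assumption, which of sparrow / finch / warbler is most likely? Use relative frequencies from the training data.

sparrow: (58/131) × (38/58) × (50/58) × (27/58) × (6/58) ≈ 0.0120424
finch: (54/131) × (15/54) × (27/54) × (17/54) × (6/54) ≈ 0.00200264
warbler: (19/131) × (9/19) × (10/19) × (10/19) × (18/19) ≈ 0.0180295
Highest score → warbler.

warbler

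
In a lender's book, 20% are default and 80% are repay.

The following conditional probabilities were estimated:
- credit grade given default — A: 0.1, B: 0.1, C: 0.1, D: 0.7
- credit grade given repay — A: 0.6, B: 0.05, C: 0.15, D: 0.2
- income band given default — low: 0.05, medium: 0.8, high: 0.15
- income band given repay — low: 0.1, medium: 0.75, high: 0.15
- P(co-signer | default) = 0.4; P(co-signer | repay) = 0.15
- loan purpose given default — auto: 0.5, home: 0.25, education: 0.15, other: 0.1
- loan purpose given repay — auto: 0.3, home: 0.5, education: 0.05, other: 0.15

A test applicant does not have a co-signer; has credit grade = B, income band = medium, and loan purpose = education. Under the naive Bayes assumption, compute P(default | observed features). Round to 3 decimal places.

0.530

default: 0.2 × 0.1 × 0.8 × (1−0.4) × 0.15 = 0.00144
repay: 0.8 × 0.05 × 0.75 × (1−0.15) × 0.05 = 0.001275
P(default | x) = 0.00144 / 0.002715 ≈ 0.530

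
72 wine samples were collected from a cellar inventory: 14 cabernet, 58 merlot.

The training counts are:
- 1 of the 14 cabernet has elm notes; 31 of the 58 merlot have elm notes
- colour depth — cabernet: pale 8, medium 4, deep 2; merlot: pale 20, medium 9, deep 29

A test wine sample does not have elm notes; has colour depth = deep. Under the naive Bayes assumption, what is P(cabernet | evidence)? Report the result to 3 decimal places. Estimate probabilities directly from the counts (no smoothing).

cabernet: (14/72) × (13/14) × (2/14) ≈ 0.0257937
merlot: (58/72) × (27/58) × (29/58) = 0.1875
P(cabernet | x) = 0.0257937 / 0.2132937 ≈ 0.121

0.121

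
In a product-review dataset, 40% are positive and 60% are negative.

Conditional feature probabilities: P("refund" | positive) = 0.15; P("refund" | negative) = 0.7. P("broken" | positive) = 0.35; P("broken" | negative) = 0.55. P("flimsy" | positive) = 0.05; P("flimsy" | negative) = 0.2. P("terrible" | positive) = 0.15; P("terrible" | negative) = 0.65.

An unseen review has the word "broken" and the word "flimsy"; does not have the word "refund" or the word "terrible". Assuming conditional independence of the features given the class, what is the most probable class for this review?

positive: 0.4 × (1−0.15) × 0.35 × 0.05 × (1−0.15) = 0.0050575
negative: 0.6 × (1−0.7) × 0.55 × 0.2 × (1−0.65) = 0.00693
Highest score → negative.

negative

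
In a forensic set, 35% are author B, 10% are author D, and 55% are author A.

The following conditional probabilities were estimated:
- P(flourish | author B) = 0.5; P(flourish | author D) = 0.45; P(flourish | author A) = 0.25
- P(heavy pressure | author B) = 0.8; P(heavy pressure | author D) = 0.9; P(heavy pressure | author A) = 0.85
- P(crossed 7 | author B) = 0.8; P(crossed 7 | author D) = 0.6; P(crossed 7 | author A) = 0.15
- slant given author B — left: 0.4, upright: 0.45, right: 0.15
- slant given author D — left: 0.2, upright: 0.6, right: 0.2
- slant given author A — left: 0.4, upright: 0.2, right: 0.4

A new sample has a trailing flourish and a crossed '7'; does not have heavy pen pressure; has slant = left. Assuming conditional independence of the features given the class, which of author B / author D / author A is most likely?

author B

author B: 0.35 × 0.5 × (1−0.8) × 0.8 × 0.4 = 0.0112
author D: 0.1 × 0.45 × (1−0.9) × 0.6 × 0.2 = 0.00054
author A: 0.55 × 0.25 × (1−0.85) × 0.15 × 0.4 = 0.0012375
Highest score → author B.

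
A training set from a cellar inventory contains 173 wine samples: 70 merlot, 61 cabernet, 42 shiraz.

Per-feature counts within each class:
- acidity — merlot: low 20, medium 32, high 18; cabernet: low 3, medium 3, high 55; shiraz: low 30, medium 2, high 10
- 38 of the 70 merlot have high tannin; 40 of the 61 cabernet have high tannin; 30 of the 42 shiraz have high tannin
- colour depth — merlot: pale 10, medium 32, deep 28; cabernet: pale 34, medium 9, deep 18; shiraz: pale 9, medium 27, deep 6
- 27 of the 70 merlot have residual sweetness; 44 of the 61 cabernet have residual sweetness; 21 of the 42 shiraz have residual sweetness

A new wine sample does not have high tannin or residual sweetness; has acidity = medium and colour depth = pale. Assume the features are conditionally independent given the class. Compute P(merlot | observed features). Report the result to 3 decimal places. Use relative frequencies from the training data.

0.853

merlot: (70/173) × (32/70) × (32/70) × (10/70) × (43/70) ≈ 0.00742041
cabernet: (61/173) × (3/61) × (21/61) × (34/61) × (17/61) ≈ 0.000927327
shiraz: (42/173) × (2/42) × (12/42) × (9/42) × (21/42) ≈ 0.000353899
P(merlot | x) = 0.00742041 / 0.008701636 ≈ 0.853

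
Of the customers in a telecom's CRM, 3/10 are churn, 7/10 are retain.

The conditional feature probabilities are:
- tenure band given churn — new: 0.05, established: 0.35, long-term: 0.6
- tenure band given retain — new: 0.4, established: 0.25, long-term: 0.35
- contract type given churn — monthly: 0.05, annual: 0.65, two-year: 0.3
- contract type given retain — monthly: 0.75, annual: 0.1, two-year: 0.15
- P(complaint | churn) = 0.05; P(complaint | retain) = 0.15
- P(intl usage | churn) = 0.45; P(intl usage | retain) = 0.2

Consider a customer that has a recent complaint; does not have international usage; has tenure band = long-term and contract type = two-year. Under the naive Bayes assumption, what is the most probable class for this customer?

retain

churn: 0.3 × 0.6 × 0.3 × 0.05 × (1−0.45) = 0.001485
retain: 0.7 × 0.35 × 0.15 × 0.15 × (1−0.2) = 0.00441
Highest score → retain.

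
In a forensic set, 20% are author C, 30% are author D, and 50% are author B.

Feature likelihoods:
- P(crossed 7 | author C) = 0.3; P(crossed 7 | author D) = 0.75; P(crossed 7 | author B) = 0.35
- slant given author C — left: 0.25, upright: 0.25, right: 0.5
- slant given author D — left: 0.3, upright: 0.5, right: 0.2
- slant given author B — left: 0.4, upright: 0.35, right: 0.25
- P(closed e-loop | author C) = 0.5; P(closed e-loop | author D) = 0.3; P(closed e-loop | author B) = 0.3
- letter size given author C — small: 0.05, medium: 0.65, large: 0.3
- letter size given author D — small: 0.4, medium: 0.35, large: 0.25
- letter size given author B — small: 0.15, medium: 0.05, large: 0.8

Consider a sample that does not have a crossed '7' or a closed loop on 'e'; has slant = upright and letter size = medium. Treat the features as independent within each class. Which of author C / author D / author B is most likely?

author C

author C: 0.2 × (1−0.3) × 0.25 × (1−0.5) × 0.65 = 0.011375
author D: 0.3 × (1−0.75) × 0.5 × (1−0.3) × 0.35 = 0.0091875
author B: 0.5 × (1−0.35) × 0.35 × (1−0.3) × 0.05 = 0.00398125
Highest score → author C.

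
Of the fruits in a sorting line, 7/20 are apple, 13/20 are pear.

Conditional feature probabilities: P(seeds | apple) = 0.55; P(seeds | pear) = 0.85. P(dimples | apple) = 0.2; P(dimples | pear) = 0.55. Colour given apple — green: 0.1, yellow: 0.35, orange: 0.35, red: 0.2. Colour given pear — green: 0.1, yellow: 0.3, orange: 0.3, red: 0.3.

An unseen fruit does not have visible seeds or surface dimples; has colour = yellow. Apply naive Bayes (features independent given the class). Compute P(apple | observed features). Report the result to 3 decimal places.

apple: 0.35 × (1−0.55) × (1−0.2) × 0.35 = 0.0441
pear: 0.65 × (1−0.85) × (1−0.55) × 0.3 = 0.0131625
P(apple | x) = 0.0441 / 0.0572625 ≈ 0.770

0.770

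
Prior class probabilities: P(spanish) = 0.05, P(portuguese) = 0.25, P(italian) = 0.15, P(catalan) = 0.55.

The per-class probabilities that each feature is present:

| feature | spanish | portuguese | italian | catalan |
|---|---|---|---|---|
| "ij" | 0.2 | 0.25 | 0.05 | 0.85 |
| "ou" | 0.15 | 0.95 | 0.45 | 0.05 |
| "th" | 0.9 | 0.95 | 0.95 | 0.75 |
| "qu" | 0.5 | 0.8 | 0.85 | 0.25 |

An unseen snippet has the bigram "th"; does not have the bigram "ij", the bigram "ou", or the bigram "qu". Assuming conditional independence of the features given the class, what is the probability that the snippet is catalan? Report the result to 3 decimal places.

spanish: 0.05 × (1−0.2) × (1−0.15) × 0.9 × (1−0.5) = 0.0153
portuguese: 0.25 × (1−0.25) × (1−0.95) × 0.95 × (1−0.8) = 0.00178125
italian: 0.15 × (1−0.05) × (1−0.45) × 0.95 × (1−0.85) = 0.0111684375
catalan: 0.55 × (1−0.85) × (1−0.05) × 0.75 × (1−0.25) = 0.0440859375
P(catalan | x) = 0.0440859375 / 0.072335625 ≈ 0.609

0.609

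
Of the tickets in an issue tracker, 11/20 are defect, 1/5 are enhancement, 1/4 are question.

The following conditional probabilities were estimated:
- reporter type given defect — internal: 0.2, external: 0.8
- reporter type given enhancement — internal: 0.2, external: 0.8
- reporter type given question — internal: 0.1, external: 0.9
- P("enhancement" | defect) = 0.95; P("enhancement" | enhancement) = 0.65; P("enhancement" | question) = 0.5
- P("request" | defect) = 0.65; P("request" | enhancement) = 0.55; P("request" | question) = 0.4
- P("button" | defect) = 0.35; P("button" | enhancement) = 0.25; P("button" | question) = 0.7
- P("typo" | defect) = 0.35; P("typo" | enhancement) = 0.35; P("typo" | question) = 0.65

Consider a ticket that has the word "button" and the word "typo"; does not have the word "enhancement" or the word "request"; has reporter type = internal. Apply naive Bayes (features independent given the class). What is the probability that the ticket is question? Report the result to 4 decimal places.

defect: 0.55 × 0.2 × (1−0.95) × (1−0.65) × 0.35 × 0.35 = 0.0002358125
enhancement: 0.2 × 0.2 × (1−0.65) × (1−0.55) × 0.25 × 0.35 = 0.00055125
question: 0.25 × 0.1 × (1−0.5) × (1−0.4) × 0.7 × 0.65 = 0.0034125
P(question | x) = 0.0034125 / 0.0041995625 ≈ 0.8126

0.8126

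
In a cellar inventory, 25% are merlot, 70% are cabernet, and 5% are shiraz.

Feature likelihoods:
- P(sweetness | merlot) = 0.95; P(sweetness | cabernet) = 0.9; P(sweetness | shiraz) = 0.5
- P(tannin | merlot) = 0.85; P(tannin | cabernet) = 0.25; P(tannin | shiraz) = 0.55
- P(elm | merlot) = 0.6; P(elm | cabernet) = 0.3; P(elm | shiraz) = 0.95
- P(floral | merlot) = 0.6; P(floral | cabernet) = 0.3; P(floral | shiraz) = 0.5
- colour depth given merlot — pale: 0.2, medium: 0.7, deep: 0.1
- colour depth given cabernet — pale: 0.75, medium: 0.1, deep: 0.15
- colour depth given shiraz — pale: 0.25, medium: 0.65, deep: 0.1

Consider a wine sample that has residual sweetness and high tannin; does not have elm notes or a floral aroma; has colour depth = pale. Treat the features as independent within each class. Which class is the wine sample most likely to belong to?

merlot: 0.25 × 0.95 × 0.85 × (1−0.6) × (1−0.6) × 0.2 = 0.00646
cabernet: 0.7 × 0.9 × 0.25 × (1−0.3) × (1−0.3) × 0.75 = 0.05788125
shiraz: 0.05 × 0.5 × 0.55 × (1−0.95) × (1−0.5) × 0.25 = 0.0000859375
Highest score → cabernet.

cabernet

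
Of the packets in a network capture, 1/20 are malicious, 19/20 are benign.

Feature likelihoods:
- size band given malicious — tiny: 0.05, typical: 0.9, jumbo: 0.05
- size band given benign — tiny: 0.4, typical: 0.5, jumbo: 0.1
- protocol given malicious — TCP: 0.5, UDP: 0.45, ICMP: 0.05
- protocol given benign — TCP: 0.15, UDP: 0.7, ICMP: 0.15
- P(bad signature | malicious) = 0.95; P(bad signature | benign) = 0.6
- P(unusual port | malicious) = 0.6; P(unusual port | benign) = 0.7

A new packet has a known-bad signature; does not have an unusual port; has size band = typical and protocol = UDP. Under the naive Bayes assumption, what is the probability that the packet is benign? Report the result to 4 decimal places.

malicious: 0.05 × 0.9 × 0.45 × 0.95 × (1−0.6) = 0.007695
benign: 0.95 × 0.5 × 0.7 × 0.6 × (1−0.7) = 0.05985
P(benign | x) = 0.05985 / 0.067545 ≈ 0.8861

0.8861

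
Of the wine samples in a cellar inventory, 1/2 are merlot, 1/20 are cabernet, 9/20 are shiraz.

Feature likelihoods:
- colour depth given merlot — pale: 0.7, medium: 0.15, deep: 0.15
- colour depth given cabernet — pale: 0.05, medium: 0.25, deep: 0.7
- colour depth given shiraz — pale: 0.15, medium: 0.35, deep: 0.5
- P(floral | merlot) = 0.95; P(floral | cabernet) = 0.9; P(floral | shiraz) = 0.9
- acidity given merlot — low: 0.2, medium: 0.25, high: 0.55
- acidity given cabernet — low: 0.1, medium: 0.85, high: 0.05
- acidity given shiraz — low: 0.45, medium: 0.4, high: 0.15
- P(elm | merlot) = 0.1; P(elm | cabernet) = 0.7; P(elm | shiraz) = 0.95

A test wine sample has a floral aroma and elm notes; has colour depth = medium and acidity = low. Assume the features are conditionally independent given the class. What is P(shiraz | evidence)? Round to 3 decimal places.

merlot: 0.5 × 0.15 × 0.95 × 0.2 × 0.1 = 0.001425
cabernet: 0.05 × 0.25 × 0.9 × 0.1 × 0.7 = 0.0007875
shiraz: 0.45 × 0.35 × 0.9 × 0.45 × 0.95 = 0.060598125
P(shiraz | x) = 0.060598125 / 0.062810625 ≈ 0.965

0.965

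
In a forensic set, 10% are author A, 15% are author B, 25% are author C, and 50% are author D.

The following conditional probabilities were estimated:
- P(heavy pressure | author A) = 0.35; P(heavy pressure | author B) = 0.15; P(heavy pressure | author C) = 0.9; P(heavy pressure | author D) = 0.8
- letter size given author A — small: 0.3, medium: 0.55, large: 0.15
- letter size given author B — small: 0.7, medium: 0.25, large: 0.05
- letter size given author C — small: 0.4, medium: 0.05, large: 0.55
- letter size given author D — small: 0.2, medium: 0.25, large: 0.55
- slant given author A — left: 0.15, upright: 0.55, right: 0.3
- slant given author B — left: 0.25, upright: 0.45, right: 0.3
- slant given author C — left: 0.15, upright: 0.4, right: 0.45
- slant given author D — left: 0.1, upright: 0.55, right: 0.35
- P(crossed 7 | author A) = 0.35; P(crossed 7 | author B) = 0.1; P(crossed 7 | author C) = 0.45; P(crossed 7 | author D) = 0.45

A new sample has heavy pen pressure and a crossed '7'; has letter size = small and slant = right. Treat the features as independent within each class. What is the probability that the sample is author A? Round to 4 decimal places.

0.0340

author A: 0.1 × 0.35 × 0.3 × 0.3 × 0.35 = 0.0011025
author B: 0.15 × 0.15 × 0.7 × 0.3 × 0.1 = 0.0004725
author C: 0.25 × 0.9 × 0.4 × 0.45 × 0.45 = 0.018225
author D: 0.5 × 0.8 × 0.2 × 0.35 × 0.45 = 0.0126
P(author A | x) = 0.0011025 / 0.0324 ≈ 0.0340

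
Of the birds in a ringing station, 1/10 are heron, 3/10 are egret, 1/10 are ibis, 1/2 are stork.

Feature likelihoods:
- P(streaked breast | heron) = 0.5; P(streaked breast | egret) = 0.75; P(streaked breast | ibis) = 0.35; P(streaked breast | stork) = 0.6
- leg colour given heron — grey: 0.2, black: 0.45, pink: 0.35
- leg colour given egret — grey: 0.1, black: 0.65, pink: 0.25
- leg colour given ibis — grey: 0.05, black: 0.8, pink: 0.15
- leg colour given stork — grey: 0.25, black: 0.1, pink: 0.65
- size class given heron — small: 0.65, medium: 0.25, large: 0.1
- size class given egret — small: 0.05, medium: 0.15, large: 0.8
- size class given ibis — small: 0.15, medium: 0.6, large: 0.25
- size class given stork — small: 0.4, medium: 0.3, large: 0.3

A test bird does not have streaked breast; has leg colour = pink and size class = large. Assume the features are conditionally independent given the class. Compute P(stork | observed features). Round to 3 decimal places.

0.670

heron: 0.1 × (1−0.5) × 0.35 × 0.1 = 0.00175
egret: 0.3 × (1−0.75) × 0.25 × 0.8 = 0.015
ibis: 0.1 × (1−0.35) × 0.15 × 0.25 = 0.0024375
stork: 0.5 × (1−0.6) × 0.65 × 0.3 = 0.039
P(stork | x) = 0.039 / 0.0581875 ≈ 0.670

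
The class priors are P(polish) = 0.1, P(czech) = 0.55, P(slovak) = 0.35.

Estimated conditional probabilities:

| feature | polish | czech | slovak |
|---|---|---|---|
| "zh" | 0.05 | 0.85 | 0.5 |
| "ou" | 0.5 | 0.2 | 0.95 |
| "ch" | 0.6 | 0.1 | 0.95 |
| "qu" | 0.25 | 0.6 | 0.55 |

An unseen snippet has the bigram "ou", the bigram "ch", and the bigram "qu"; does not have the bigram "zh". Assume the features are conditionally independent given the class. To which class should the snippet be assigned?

slovak

polish: 0.1 × (1−0.05) × 0.5 × 0.6 × 0.25 = 0.007125
czech: 0.55 × (1−0.85) × 0.2 × 0.1 × 0.6 = 0.00099
slovak: 0.35 × (1−0.5) × 0.95 × 0.95 × 0.55 = 0.086865625
Highest score → slovak.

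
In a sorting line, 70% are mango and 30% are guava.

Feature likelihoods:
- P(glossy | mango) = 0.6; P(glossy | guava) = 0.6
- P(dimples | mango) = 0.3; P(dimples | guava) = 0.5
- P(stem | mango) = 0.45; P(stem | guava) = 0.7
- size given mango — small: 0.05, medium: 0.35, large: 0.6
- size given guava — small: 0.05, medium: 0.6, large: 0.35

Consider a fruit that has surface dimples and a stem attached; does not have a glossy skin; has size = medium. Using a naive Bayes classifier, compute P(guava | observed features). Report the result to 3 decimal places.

0.656

mango: 0.7 × (1−0.6) × 0.3 × 0.45 × 0.35 = 0.01323
guava: 0.3 × (1−0.6) × 0.5 × 0.7 × 0.6 = 0.0252
P(guava | x) = 0.0252 / 0.03843 ≈ 0.656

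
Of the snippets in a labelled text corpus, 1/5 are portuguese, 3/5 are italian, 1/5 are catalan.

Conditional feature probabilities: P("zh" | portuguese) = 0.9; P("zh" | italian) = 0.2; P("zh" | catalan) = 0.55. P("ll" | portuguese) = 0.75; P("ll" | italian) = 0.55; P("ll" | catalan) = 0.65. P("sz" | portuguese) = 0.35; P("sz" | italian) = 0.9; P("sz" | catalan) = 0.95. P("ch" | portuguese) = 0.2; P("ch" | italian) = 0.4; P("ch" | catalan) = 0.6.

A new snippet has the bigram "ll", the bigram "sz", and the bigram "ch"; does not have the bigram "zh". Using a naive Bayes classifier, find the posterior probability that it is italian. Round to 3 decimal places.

portuguese: 0.2 × (1−0.9) × 0.75 × 0.35 × 0.2 = 0.00105
italian: 0.6 × (1−0.2) × 0.55 × 0.9 × 0.4 = 0.09504
catalan: 0.2 × (1−0.55) × 0.65 × 0.95 × 0.6 = 0.033345
P(italian | x) = 0.09504 / 0.129435 ≈ 0.734

0.734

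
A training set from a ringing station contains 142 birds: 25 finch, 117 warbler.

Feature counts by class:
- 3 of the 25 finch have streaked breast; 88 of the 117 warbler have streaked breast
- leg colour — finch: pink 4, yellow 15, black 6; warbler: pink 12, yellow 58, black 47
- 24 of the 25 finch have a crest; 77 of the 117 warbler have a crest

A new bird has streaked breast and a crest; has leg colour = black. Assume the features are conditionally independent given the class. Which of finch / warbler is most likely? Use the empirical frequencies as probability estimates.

warbler

finch: (25/142) × (3/25) × (6/25) × (24/25) ≈ 0.00486761
warbler: (117/142) × (88/117) × (47/117) × (77/117) ≈ 0.163837
Highest score → warbler.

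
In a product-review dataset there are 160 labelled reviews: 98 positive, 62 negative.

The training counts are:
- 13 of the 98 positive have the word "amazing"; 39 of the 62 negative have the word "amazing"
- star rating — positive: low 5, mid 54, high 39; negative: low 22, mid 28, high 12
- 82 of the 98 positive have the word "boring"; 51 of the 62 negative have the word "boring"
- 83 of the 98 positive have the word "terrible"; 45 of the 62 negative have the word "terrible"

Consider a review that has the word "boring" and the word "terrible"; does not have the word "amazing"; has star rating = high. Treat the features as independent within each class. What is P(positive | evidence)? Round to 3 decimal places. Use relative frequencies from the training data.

positive: (98/160) × (85/98) × (39/98) × (82/98) × (83/98) ≈ 0.149823
negative: (62/160) × (23/62) × (12/62) × (51/62) × (45/62) ≈ 0.016611
P(positive | x) = 0.149823 / 0.166434 ≈ 0.900

0.900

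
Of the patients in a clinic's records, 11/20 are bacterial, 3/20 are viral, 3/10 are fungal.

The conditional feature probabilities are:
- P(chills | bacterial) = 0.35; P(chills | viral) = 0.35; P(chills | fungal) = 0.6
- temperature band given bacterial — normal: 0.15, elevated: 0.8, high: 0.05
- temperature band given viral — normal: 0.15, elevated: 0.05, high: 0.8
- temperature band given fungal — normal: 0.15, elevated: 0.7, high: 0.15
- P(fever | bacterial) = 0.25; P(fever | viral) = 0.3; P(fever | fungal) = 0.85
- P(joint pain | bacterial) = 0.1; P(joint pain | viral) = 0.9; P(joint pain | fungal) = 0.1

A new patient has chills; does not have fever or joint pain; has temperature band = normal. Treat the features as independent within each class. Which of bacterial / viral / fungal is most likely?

bacterial

bacterial: 0.55 × 0.35 × 0.15 × (1−0.25) × (1−0.1) = 0.019490625
viral: 0.15 × 0.35 × 0.15 × (1−0.3) × (1−0.9) = 0.00055125
fungal: 0.3 × 0.6 × 0.15 × (1−0.85) × (1−0.1) = 0.003645
Highest score → bacterial.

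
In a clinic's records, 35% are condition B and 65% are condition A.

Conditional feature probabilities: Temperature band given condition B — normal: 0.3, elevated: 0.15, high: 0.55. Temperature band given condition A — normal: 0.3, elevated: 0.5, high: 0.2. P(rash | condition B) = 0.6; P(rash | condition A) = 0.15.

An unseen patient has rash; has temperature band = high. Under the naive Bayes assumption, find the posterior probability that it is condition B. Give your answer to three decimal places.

0.856

condition B: 0.35 × 0.55 × 0.6 = 0.1155
condition A: 0.65 × 0.2 × 0.15 = 0.0195
P(condition B | x) = 0.1155 / 0.135 ≈ 0.856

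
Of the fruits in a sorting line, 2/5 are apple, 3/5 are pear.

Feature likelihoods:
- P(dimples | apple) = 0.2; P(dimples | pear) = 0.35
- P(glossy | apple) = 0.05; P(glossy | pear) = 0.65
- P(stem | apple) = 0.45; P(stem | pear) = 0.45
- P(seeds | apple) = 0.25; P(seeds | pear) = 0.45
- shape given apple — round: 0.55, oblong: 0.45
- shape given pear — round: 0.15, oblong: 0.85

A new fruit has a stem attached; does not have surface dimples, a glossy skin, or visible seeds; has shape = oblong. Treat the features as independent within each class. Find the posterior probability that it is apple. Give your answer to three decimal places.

0.617

apple: 0.4 × (1−0.2) × (1−0.05) × 0.45 × (1−0.25) × 0.45 = 0.04617
pear: 0.6 × (1−0.35) × (1−0.65) × 0.45 × (1−0.45) × 0.85 = 0.0287161875
P(apple | x) = 0.04617 / 0.0748861875 ≈ 0.617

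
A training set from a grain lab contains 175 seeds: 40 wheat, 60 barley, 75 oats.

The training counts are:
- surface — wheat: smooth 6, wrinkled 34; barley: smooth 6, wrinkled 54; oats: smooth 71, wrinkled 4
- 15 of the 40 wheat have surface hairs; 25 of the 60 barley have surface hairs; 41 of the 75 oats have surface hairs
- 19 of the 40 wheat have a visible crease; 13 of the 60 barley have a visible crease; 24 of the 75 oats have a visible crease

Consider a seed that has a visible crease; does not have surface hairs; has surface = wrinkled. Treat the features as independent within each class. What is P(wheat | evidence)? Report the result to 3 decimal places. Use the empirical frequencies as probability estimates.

wheat: (40/175) × (34/40) × (25/40) × (19/40) ≈ 0.0576786
barley: (60/175) × (54/60) × (35/60) × (13/60) = 0.039
oats: (75/175) × (4/75) × (34/75) × (24/75) ≈ 0.00331581
P(wheat | x) = 0.0576786 / 0.09999441 ≈ 0.577

0.577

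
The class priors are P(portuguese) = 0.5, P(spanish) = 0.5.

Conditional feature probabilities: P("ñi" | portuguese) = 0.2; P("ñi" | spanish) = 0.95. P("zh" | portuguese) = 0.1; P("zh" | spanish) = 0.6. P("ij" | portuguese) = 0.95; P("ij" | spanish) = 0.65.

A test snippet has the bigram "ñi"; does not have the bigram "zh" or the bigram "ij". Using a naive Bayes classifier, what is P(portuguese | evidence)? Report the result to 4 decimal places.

0.0634

portuguese: 0.5 × 0.2 × (1−0.1) × (1−0.95) = 0.0045
spanish: 0.5 × 0.95 × (1−0.6) × (1−0.65) = 0.0665
P(portuguese | x) = 0.0045 / 0.071 ≈ 0.0634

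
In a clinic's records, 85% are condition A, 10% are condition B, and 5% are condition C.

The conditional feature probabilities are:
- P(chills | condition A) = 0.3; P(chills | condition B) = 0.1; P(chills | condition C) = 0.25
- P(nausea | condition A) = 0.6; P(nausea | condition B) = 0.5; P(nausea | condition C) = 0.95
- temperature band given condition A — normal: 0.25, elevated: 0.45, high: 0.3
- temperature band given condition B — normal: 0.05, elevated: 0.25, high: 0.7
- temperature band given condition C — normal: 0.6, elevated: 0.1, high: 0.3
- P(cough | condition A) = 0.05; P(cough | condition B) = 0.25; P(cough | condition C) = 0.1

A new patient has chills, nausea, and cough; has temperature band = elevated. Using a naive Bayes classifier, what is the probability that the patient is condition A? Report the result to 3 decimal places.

condition A: 0.85 × 0.3 × 0.6 × 0.45 × 0.05 = 0.0034425
condition B: 0.1 × 0.1 × 0.5 × 0.25 × 0.25 = 0.0003125
condition C: 0.05 × 0.25 × 0.95 × 0.1 × 0.1 = 0.00011875
P(condition A | x) = 0.0034425 / 0.00387375 ≈ 0.889

0.889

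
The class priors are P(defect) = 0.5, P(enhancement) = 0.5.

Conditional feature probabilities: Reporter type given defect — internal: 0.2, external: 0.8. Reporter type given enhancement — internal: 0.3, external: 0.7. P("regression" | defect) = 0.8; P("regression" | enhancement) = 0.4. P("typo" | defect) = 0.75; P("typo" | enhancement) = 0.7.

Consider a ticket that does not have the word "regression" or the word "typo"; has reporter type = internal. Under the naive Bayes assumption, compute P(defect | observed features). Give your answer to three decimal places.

defect: 0.5 × 0.2 × (1−0.8) × (1−0.75) = 0.005
enhancement: 0.5 × 0.3 × (1−0.4) × (1−0.7) = 0.027
P(defect | x) = 0.005 / 0.032 ≈ 0.156

0.156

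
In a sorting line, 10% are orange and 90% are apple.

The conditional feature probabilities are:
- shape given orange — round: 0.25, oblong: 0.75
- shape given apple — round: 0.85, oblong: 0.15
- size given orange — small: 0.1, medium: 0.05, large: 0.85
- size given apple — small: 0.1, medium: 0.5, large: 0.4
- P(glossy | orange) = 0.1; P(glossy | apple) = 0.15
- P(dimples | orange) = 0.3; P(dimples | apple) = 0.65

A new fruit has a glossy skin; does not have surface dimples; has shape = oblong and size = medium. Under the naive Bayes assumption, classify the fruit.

apple

orange: 0.1 × 0.75 × 0.05 × 0.1 × (1−0.3) = 0.0002625
apple: 0.9 × 0.15 × 0.5 × 0.15 × (1−0.65) = 0.00354375
Highest score → apple.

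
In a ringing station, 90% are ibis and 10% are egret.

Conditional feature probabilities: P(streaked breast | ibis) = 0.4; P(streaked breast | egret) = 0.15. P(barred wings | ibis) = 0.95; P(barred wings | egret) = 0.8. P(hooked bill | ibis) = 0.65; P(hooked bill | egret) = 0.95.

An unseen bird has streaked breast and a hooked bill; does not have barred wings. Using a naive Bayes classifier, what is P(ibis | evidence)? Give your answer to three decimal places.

ibis: 0.9 × 0.4 × (1−0.95) × 0.65 = 0.0117
egret: 0.1 × 0.15 × (1−0.8) × 0.95 = 0.00285
P(ibis | x) = 0.0117 / 0.01455 ≈ 0.804

0.804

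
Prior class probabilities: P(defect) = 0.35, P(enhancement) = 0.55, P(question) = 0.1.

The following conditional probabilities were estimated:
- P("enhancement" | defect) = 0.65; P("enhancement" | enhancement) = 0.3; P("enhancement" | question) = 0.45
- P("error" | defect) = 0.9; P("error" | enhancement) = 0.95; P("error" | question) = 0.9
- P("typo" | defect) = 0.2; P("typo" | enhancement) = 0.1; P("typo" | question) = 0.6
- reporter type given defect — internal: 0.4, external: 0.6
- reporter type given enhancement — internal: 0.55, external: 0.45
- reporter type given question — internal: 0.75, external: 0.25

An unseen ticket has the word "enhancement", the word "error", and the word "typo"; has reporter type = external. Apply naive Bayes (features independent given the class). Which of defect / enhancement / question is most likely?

defect

defect: 0.35 × 0.65 × 0.9 × 0.2 × 0.6 = 0.02457
enhancement: 0.55 × 0.3 × 0.95 × 0.1 × 0.45 = 0.00705375
question: 0.1 × 0.45 × 0.9 × 0.6 × 0.25 = 0.006075
Highest score → defect.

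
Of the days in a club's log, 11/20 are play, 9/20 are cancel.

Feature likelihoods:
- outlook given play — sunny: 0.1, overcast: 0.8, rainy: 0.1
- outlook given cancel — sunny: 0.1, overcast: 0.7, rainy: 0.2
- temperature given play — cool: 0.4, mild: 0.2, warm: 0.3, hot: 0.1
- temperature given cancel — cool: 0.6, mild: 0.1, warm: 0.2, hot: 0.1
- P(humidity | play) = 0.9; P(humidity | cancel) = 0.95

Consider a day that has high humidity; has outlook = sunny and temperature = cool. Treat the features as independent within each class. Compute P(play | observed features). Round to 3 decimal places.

play: 0.55 × 0.1 × 0.4 × 0.9 = 0.0198
cancel: 0.45 × 0.1 × 0.6 × 0.95 = 0.02565
P(play | x) = 0.0198 / 0.04545 ≈ 0.436

0.436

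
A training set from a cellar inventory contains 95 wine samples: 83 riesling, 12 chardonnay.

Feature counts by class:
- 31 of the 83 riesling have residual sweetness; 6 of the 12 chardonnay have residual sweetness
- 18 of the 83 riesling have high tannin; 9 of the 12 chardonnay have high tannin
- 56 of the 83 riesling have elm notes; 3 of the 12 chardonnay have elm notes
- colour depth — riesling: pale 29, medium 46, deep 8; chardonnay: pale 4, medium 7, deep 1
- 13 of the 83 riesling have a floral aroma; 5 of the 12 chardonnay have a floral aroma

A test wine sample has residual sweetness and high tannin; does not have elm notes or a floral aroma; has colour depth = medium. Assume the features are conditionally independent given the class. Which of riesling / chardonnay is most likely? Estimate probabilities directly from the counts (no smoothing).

chardonnay

riesling: (83/95) × (31/83) × (18/83) × (27/83) × (46/83) × (70/83) ≈ 0.0107601
chardonnay: (12/95) × (6/12) × (9/12) × (9/12) × (7/12) × (7/12) ≈ 0.0120888
Highest score → chardonnay.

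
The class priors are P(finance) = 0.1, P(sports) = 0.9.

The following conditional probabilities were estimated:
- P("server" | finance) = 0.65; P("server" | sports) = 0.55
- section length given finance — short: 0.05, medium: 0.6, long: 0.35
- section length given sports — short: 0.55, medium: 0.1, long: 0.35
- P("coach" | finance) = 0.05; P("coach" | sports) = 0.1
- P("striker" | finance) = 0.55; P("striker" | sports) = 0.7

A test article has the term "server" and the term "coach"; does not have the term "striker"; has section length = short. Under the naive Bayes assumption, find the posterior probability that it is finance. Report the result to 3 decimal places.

0.009

finance: 0.1 × 0.65 × 0.05 × 0.05 × (1−0.55) = 0.000073125
sports: 0.9 × 0.55 × 0.55 × 0.1 × (1−0.7) = 0.0081675
P(finance | x) = 0.000073125 / 0.008240625 ≈ 0.009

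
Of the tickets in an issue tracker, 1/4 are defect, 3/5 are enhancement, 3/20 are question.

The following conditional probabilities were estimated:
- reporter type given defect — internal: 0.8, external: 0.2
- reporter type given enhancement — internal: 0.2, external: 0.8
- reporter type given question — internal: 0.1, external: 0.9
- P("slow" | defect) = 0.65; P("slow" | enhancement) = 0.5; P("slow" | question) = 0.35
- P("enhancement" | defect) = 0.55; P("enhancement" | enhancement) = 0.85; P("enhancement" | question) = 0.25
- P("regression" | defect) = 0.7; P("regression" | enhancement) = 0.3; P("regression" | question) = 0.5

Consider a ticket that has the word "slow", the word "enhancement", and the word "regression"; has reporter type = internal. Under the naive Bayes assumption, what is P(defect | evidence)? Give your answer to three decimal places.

defect: 0.25 × 0.8 × 0.65 × 0.55 × 0.7 = 0.05005
enhancement: 0.6 × 0.2 × 0.5 × 0.85 × 0.3 = 0.0153
question: 0.15 × 0.1 × 0.35 × 0.25 × 0.5 = 0.00065625
P(defect | x) = 0.05005 / 0.06600625 ≈ 0.758

0.758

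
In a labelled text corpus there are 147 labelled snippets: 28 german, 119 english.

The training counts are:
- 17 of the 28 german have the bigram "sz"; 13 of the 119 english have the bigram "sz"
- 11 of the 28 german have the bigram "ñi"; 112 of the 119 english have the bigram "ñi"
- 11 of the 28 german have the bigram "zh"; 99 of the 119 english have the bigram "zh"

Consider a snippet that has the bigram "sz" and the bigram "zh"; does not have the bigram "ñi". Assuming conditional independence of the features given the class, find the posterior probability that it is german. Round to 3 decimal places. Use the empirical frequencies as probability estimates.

0.864

german: (28/147) × (17/28) × (17/28) × (11/28) ≈ 0.027584
english: (119/147) × (13/119) × (7/119) × (99/119) ≈ 0.00432778
P(german | x) = 0.027584 / 0.03191178 ≈ 0.864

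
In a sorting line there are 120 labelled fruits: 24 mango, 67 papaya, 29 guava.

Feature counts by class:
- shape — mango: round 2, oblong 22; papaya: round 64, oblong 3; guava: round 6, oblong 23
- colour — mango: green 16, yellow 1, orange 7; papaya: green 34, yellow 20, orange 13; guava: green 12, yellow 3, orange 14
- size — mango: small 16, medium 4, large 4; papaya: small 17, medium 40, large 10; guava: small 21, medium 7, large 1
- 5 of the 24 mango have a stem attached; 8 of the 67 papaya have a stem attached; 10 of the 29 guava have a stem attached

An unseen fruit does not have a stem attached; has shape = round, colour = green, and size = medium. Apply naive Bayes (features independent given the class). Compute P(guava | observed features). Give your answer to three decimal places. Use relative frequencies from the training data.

0.022

mango: (24/120) × (2/24) × (16/24) × (4/24) × (19/24) ≈ 0.00146605
papaya: (67/120) × (64/67) × (34/67) × (40/67) × (59/67) ≈ 0.142287
guava: (29/120) × (6/29) × (12/29) × (7/29) × (19/29) ≈ 0.00327197
P(guava | x) = 0.00327197 / 0.14702502 ≈ 0.022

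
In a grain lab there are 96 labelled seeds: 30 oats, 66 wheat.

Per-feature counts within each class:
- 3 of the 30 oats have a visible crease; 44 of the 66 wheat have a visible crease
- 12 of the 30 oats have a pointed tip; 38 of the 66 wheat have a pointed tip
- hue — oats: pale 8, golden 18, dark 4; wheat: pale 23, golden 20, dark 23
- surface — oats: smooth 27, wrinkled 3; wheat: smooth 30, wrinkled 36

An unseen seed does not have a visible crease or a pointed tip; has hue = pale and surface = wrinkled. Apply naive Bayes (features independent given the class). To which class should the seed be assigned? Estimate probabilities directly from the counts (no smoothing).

wheat

oats: (30/96) × (27/30) × (18/30) × (8/30) × (3/30) = 0.0045
wheat: (66/96) × (22/66) × (28/66) × (23/66) × (36/66) ≈ 0.0184803
Highest score → wheat.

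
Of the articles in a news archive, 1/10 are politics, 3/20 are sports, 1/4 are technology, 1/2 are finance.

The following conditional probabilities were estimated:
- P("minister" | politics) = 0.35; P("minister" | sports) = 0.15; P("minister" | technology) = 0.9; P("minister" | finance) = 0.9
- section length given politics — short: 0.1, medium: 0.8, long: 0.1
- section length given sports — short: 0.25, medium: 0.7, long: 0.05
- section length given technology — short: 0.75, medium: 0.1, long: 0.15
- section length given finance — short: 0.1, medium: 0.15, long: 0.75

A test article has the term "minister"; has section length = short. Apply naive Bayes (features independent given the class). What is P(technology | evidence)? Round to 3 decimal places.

politics: 0.1 × 0.35 × 0.1 = 0.0035
sports: 0.15 × 0.15 × 0.25 = 0.005625
technology: 0.25 × 0.9 × 0.75 = 0.16875
finance: 0.5 × 0.9 × 0.1 = 0.045
P(technology | x) = 0.16875 / 0.222875 ≈ 0.757

0.757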